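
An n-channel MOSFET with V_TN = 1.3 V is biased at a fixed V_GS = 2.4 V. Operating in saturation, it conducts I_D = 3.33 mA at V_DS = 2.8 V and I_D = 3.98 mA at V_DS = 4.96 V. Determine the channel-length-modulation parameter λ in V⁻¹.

With V_GS fixed, I_D ∝ (1 + λ V_DS) in saturation, so I_D2/I_D1 = (1 + λ V_DS2)/(1 + λ V_DS1).
3.98/3.33 = 1.195 = (1 + 4.96 λ)/(1 + 2.8 λ).
Solving: λ (I_D1 V_DS2 − I_D2 V_DS1) = I_D2 − I_D1, so λ = (3.98 − 3.33) / (3.33 × 4.96 − 3.98 × 2.8) = 0.65 / 5.37 = 0.121 V⁻¹.

λ = 0.121 V⁻¹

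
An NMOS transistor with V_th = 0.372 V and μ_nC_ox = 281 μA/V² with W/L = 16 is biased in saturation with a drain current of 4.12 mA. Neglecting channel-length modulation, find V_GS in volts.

V_GS = 1.73 V

k_n = μ_nC_ox · (W/L) = 4.496 mA/V².
In saturation I_D = ½ k_n (V_GS − V_th)², so V_GS − V_th = √(2 I_D / k_n) = √(2 × 4.12 / 4.496) = 1.35 V.
V_GS = 0.372 + 1.35 = 1.73 V.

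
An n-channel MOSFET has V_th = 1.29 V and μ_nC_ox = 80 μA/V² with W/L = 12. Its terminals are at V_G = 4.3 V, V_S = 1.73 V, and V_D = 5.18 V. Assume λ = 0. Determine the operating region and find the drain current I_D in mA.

V_GS = V_G − V_S = 4.3 − 1.73 = 2.57 V; V_DS = V_D − V_S = 5.18 − 1.73 = 3.45 V.
k_n = μ_nC_ox · (W/L) = 0.96 mA/V².
V_ov = V_GS − V_th = 2.57 − 1.29 = 1.28 V.
Since V_DS = 3.45 V ≥ V_ov = 1.28 V, the device is in saturation.
I_D = ½ k_n V_ov² = 0.5 × 0.96 × 1.28² = 0.786 mA.

Saturation; I_D = 0.786 mA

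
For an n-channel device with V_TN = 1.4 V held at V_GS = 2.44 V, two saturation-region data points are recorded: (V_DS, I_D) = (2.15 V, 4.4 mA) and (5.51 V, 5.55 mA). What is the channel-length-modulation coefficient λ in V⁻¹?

λ = 0.0934 V⁻¹

With V_GS fixed, I_D ∝ (1 + λ V_DS) in saturation, so I_D2/I_D1 = (1 + λ V_DS2)/(1 + λ V_DS1).
5.55/4.4 = 1.261 = (1 + 5.51 λ)/(1 + 2.15 λ).
Solving: λ (I_D1 V_DS2 − I_D2 V_DS1) = I_D2 − I_D1, so λ = (5.55 − 4.4) / (4.4 × 5.51 − 5.55 × 2.15) = 1.15 / 12.3 = 0.0934 V⁻¹.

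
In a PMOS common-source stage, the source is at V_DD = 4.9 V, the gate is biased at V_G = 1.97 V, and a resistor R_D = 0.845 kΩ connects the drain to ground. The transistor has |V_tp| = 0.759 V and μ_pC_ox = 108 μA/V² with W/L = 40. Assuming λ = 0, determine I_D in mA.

I_D = 5.05 mA

V_SG = V_DD − V_G = 4.9 − 1.97 = 2.93 V, so V_ov = 2.93 − 0.759 = 2.17 V.
k_p = μ_pC_ox · (W/L) = 4.32 mA/V².
Assume saturation: I_D = ½ k_p V_ov² = 0.5 × 4.32 × 2.17² = 10.2 mA, giving V_SD = V_DD − I_D R_D = 4.9 − 10.2 × 0.845 = -3.7 V.
But -3.7 V < V_ov = 2.17 V, so the device is actually in triode.
In triode I_D = k_p[V_ov V_SD − ½ V_SD²] and I_D = (V_DD − V_SD)/R_D. Equating: 1.83 V_SD² − 8.925 V_SD + 4.9 = 0, giving V_SD = 0.63 V (the root below V_ov).
I_D = (4.9 − 0.63) / 0.845 = 5.05 mA.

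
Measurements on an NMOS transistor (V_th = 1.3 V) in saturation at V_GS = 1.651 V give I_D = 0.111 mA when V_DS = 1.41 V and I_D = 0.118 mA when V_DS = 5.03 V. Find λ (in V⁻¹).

λ = 0.0179 V⁻¹

With V_GS fixed, I_D ∝ (1 + λ V_DS) in saturation, so I_D2/I_D1 = (1 + λ V_DS2)/(1 + λ V_DS1).
0.118/0.111 = 1.063 = (1 + 5.03 λ)/(1 + 1.41 λ).
Solving: λ (I_D1 V_DS2 − I_D2 V_DS1) = I_D2 − I_D1, so λ = (0.118 − 0.111) / (0.111 × 5.03 − 0.118 × 1.41) = 0.007 / 0.392 = 0.0179 V⁻¹.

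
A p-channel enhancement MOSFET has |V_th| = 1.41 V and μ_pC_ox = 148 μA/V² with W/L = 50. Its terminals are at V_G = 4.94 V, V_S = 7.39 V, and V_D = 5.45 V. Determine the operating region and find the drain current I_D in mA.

Saturation; I_D = 4.00 mA

V_SG = V_S − V_G = 7.39 − 4.94 = 2.45 V; V_SD = V_S − V_D = 7.39 − 5.45 = 1.94 V.
k_p = μ_pC_ox · (W/L) = 7.4 mA/V².
V_ov = V_SG − |V_th| = 2.45 − 1.41 = 1.04 V.
Since V_SD = 1.94 V ≥ V_ov = 1.04 V, the device is in saturation.
I_D = ½ k_p V_ov² = 0.5 × 7.4 × 1.04² = 4 mA.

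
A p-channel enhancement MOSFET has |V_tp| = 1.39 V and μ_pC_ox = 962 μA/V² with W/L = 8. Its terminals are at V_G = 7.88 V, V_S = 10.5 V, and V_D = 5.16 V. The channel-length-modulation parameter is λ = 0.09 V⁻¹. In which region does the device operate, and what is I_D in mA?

Saturation; I_D = 8.62 mA

V_SG = V_S − V_G = 10.5 − 7.88 = 2.62 V; V_SD = V_S − V_D = 10.5 − 5.16 = 5.34 V.
k_p = μ_pC_ox · (W/L) = 7.696 mA/V².
V_ov = V_SG − |V_tp| = 2.62 − 1.39 = 1.23 V.
Since V_SD = 5.34 V ≥ V_ov = 1.23 V, the device is in saturation.
I_D = ½ k_p V_ov² (1 + λ V_SD) = 0.5 × 7.696 × 1.23² × (1 + 0.09 × 5.34) = 8.62 mA.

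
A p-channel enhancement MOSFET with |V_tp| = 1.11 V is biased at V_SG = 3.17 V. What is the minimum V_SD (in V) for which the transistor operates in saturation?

V_SD,sat = 2.06 V

The boundary between triode and saturation is V_SD = V_SG − |V_tp| = V_ov.
V_ov = 3.17 − 1.11 = 2.06 V.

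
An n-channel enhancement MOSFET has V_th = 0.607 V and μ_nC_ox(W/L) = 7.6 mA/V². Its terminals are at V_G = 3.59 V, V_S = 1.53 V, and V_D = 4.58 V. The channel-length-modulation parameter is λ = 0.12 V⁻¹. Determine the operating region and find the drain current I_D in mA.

Saturation; I_D = 11.0 mA

V_GS = V_G − V_S = 3.59 − 1.53 = 2.06 V; V_DS = V_D − V_S = 4.58 − 1.53 = 3.05 V.
V_ov = V_GS − V_th = 2.06 − 0.607 = 1.45 V.
Since V_DS = 3.05 V ≥ V_ov = 1.45 V, the device is in saturation.
I_D = ½ k_n V_ov² (1 + λ V_DS) = 0.5 × 7.6 × 1.45² × (1 + 0.12 × 3.05) = 11 mA.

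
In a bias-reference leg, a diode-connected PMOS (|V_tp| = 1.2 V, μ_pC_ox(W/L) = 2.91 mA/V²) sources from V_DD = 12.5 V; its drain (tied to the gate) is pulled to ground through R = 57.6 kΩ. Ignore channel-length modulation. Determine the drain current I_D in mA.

I_D = 0.190 mA

With gate tied to drain, V_SG = V_SD ≥ V_SG − |V_tp|, so the device is in saturation.
KCL at the drain: ½ k_p (V_SG − |V_tp|)² = (V_DD − V_SG)/R.
Let x = V_SG − 1.2. Then 83.8 x² + x − 11.3 = 0, giving x = 0.361 V (positive root), so V_SG = 1.56 V.
I_D = (V_DD − V_SG)/R = (12.5 − 1.56) / 57.6 = 0.19 mA.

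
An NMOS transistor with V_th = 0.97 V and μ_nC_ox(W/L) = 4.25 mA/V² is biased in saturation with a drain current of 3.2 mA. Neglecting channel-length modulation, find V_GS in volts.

V_GS = 2.20 V

In saturation I_D = ½ k_n (V_GS − V_th)², so V_GS − V_th = √(2 I_D / k_n) = √(2 × 3.2 / 4.25) = 1.23 V.
V_GS = 0.97 + 1.23 = 2.2 V.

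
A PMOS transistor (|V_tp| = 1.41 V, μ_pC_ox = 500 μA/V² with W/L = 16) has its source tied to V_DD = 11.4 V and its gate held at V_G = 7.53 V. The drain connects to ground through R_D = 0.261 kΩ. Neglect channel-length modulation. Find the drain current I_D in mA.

V_SG = V_DD − V_G = 11.4 − 7.53 = 3.87 V, so V_ov = 3.87 − 1.41 = 2.46 V.
k_p = μ_pC_ox · (W/L) = 8 mA/V².
Assume saturation: I_D = ½ k_p V_ov² = 0.5 × 8 × 2.46² = 24.2 mA, giving V_SD = V_DD − I_D R_D = 11.4 − 24.2 × 0.261 = 5.08 V.
V_SD = 5.08 V ≥ V_ov = 2.46 V, confirming saturation.

I_D = 24.2 mA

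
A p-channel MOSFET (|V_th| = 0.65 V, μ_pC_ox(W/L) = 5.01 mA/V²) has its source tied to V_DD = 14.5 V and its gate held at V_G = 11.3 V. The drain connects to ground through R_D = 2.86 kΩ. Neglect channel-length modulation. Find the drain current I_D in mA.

I_D = 4.92 mA

V_SG = V_DD − V_G = 14.5 − 11.3 = 3.2 V, so V_ov = 3.2 − 0.65 = 2.55 V.
Assume saturation: I_D = ½ k_p V_ov² = 0.5 × 5.01 × 2.55² = 16.3 mA, giving V_SD = V_DD − I_D R_D = 14.5 − 16.3 × 2.86 = -32.1 V.
But -32.1 V < V_ov = 2.55 V, so the device is actually in triode.
In triode I_D = k_p[V_ov V_SD − ½ V_SD²] and I_D = (V_DD − V_SD)/R_D. Equating: 7.16 V_SD² − 37.54 V_SD + 14.5 = 0, giving V_SD = 0.42 V (the root below V_ov).
I_D = (14.5 − 0.42) / 2.86 = 4.92 mA.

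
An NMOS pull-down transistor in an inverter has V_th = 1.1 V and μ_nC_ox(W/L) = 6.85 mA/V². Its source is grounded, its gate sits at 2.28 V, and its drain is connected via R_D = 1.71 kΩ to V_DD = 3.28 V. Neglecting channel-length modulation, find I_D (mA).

I_D = 1.77 mA

V_GS = V_G = 2.28 V, so V_ov = 2.28 − 1.1 = 1.18 V.
Assume saturation: I_D = ½ k_n V_ov² = 0.5 × 6.85 × 1.18² = 4.77 mA, giving V_DS = V_DD − I_D R_D = 3.28 − 4.77 × 1.71 = -4.87 V.
But -4.87 V < V_ov = 1.18 V, so the device is actually in triode.
In triode I_D = k_n[V_ov V_DS − ½ V_DS²] and I_D = (V_DD − V_DS)/R_D. Equating: 5.86 V_DS² − 14.82 V_DS + 3.28 = 0, giving V_DS = 0.245 V (the root below V_ov).
I_D = (3.28 − 0.245) / 1.71 = 1.77 mA.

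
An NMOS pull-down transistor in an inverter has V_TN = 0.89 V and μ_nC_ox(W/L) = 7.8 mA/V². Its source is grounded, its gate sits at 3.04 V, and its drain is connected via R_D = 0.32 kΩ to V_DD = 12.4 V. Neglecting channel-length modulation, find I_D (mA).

I_D = 18.0 mA

V_GS = V_G = 3.04 V, so V_ov = 3.04 − 0.89 = 2.15 V.
Assume saturation: I_D = ½ k_n V_ov² = 0.5 × 7.8 × 2.15² = 18 mA, giving V_DS = V_DD − I_D R_D = 12.4 − 18 × 0.32 = 6.63 V.
V_DS = 6.63 V ≥ V_ov = 2.15 V, confirming saturation.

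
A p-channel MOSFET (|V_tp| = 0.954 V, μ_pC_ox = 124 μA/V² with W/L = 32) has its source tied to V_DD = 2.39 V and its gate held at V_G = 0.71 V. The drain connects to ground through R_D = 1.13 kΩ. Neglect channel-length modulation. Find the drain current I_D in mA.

V_SG = V_DD − V_G = 2.39 − 0.71 = 1.68 V, so V_ov = 1.68 − 0.954 = 0.726 V.
k_p = μ_pC_ox · (W/L) = 3.968 mA/V².
Assume saturation: I_D = ½ k_p V_ov² = 0.5 × 3.968 × 0.726² = 1.05 mA, giving V_SD = V_DD − I_D R_D = 2.39 − 1.05 × 1.13 = 1.21 V.
V_SD = 1.21 V ≥ V_ov = 0.726 V, confirming saturation.

I_D = 1.05 mA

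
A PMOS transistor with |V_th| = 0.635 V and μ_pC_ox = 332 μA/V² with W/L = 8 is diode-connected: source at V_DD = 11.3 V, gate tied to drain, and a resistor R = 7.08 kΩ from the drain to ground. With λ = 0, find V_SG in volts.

V_SG = 1.65 V

With gate tied to drain, V_SG = V_SD ≥ V_SG − |V_th|, so the device is in saturation.
k_p = μ_pC_ox · (W/L) = 2.656 mA/V².
KCL at the drain: ½ k_p (V_SG − |V_th|)² = (V_DD − V_SG)/R.
Let x = V_SG − 0.635. Then 9.4 x² + x − 10.67 = 0, giving x = 1.01 V (positive root), so V_SG = 1.65 V.
I_D = (V_DD − V_SG)/R = (11.3 − 1.65) / 7.08 = 1.36 mA.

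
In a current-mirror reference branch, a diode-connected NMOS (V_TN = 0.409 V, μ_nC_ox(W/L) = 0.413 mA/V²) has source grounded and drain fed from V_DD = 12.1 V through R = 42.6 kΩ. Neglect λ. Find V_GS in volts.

With gate tied to drain, V_GS = V_DS ≥ V_GS − V_TN, so the device is in saturation.
KCL at the drain: ½ k_n (V_GS − V_TN)² = (V_DD − V_GS)/R.
Let x = V_GS − 0.409. Then 8.8 x² + x − 11.69 = 0, giving x = 1.1 V (positive root), so V_GS = 1.51 V.
I_D = (V_DD − V_GS)/R = (12.1 − 1.51) / 42.6 = 0.249 mA.

V_GS = 1.51 V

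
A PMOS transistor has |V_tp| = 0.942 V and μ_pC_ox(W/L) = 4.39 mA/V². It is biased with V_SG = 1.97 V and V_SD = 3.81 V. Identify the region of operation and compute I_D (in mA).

Saturation; I_D = 2.32 mA

V_ov = V_SG − |V_tp| = 1.97 − 0.942 = 1.03 V.
Since V_SD = 3.81 V ≥ V_ov = 1.03 V, the device is in saturation.
I_D = ½ k_p V_ov² = 0.5 × 4.39 × 1.03² = 2.32 mA.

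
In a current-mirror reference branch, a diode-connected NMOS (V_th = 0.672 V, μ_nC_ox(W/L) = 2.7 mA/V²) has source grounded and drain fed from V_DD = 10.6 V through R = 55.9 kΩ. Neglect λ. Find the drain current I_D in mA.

I_D = 0.171 mA

With gate tied to drain, V_GS = V_DS ≥ V_GS − V_th, so the device is in saturation.
KCL at the drain: ½ k_n (V_GS − V_th)² = (V_DD − V_GS)/R.
Let x = V_GS − 0.672. Then 75.5 x² + x − 9.928 = 0, giving x = 0.356 V (positive root), so V_GS = 1.03 V.
I_D = (V_DD − V_GS)/R = (10.6 − 1.03) / 55.9 = 0.171 mA.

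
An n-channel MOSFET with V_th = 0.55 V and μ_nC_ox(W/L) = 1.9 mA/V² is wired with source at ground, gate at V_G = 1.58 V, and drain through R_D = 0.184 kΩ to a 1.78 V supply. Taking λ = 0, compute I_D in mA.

V_GS = V_G = 1.58 V, so V_ov = 1.58 − 0.55 = 1.03 V.
Assume saturation: I_D = ½ k_n V_ov² = 0.5 × 1.9 × 1.03² = 1.01 mA, giving V_DS = V_DD − I_D R_D = 1.78 − 1.01 × 0.184 = 1.59 V.
V_DS = 1.59 V ≥ V_ov = 1.03 V, confirming saturation.

I_D = 1.01 mA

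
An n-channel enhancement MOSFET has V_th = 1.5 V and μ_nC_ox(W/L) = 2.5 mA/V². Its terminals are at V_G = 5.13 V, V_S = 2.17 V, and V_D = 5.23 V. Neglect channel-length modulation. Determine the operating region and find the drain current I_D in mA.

V_GS = V_G − V_S = 5.13 − 2.17 = 2.96 V; V_DS = V_D − V_S = 5.23 − 2.17 = 3.06 V.
V_ov = V_GS − V_th = 2.96 − 1.5 = 1.46 V.
Since V_DS = 3.06 V ≥ V_ov = 1.46 V, the device is in saturation.
I_D = ½ k_n V_ov² = 0.5 × 2.5 × 1.46² = 2.66 mA.

Saturation; I_D = 2.66 mA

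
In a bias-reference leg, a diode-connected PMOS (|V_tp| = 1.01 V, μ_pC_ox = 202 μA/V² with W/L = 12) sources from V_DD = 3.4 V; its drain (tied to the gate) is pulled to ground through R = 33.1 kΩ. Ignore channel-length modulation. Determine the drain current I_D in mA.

With gate tied to drain, V_SG = V_SD ≥ V_SG − |V_tp|, so the device is in saturation.
k_p = μ_pC_ox · (W/L) = 2.424 mA/V².
KCL at the drain: ½ k_p (V_SG − |V_tp|)² = (V_DD − V_SG)/R.
Let x = V_SG − 1.01. Then 40.1 x² + x − 2.39 = 0, giving x = 0.232 V (positive root), so V_SG = 1.24 V.
I_D = (V_DD − V_SG)/R = (3.4 − 1.24) / 33.1 = 0.0652 mA.

I_D = 0.0652 mA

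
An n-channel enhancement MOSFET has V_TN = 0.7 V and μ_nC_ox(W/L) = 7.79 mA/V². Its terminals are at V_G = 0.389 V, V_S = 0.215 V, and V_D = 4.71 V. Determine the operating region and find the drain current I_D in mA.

Cutoff; I_D = 0 mA

V_GS = V_G − V_S = 0.389 − 0.215 = 0.174 V; V_DS = V_D − V_S = 4.71 − 0.215 = 4.5 V.
V_GS = 0.174 V < V_TN = 0.7 V, so the transistor is in cutoff.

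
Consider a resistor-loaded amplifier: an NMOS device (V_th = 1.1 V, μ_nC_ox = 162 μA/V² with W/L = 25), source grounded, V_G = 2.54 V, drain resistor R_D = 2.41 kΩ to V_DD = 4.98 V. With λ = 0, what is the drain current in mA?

I_D = 1.91 mA

V_GS = V_G = 2.54 V, so V_ov = 2.54 − 1.1 = 1.44 V.
k_n = μ_nC_ox · (W/L) = 4.05 mA/V².
Assume saturation: I_D = ½ k_n V_ov² = 0.5 × 4.05 × 1.44² = 4.2 mA, giving V_DS = V_DD − I_D R_D = 4.98 − 4.2 × 2.41 = -5.14 V.
But -5.14 V < V_ov = 1.44 V, so the device is actually in triode.
In triode I_D = k_n[V_ov V_DS − ½ V_DS²] and I_D = (V_DD − V_DS)/R_D. Equating: 4.88 V_DS² − 15.06 V_DS + 4.98 = 0, giving V_DS = 0.377 V (the root below V_ov).
I_D = (4.98 − 0.377) / 2.41 = 1.91 mA.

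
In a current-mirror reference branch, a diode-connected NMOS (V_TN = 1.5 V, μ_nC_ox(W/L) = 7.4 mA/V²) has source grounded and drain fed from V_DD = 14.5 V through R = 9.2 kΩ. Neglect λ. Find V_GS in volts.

V_GS = 2.10 V

With gate tied to drain, V_GS = V_DS ≥ V_GS − V_TN, so the device is in saturation.
KCL at the drain: ½ k_n (V_GS − V_TN)² = (V_DD − V_GS)/R.
Let x = V_GS − 1.5. Then 34 x² + x − 13 = 0, giving x = 0.603 V (positive root), so V_GS = 2.1 V.
I_D = (V_DD − V_GS)/R = (14.5 − 2.1) / 9.2 = 1.35 mA.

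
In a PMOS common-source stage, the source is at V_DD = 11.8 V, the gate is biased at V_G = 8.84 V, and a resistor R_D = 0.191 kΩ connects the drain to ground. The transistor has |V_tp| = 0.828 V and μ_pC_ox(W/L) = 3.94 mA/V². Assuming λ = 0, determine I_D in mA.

V_SG = V_DD − V_G = 11.8 − 8.84 = 2.96 V, so V_ov = 2.96 − 0.828 = 2.13 V.
Assume saturation: I_D = ½ k_p V_ov² = 0.5 × 3.94 × 2.13² = 8.95 mA, giving V_SD = V_DD − I_D R_D = 11.8 − 8.95 × 0.191 = 10.1 V.
V_SD = 10.1 V ≥ V_ov = 2.13 V, confirming saturation.

I_D = 8.95 mA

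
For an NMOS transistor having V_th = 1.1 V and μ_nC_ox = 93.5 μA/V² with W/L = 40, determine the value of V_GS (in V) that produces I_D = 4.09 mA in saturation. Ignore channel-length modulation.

k_n = μ_nC_ox · (W/L) = 3.74 mA/V².
In saturation I_D = ½ k_n (V_GS − V_th)², so V_GS − V_th = √(2 I_D / k_n) = √(2 × 4.09 / 3.74) = 1.48 V.
V_GS = 1.1 + 1.48 = 2.58 V.

V_GS = 2.58 V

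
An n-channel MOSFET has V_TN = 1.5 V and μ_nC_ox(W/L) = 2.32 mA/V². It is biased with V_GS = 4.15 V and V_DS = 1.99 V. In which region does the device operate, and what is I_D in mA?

V_ov = V_GS − V_TN = 4.15 − 1.5 = 2.65 V.
Since V_DS = 1.99 V < V_ov = 2.65 V, the device is in the triode region.
I_D = k_n [V_ov · V_DS − ½ V_DS²] = 2.32 × [2.65 × 1.99 − 0.5 × 1.99²] = 7.64 mA.

Triode; I_D = 7.64 mA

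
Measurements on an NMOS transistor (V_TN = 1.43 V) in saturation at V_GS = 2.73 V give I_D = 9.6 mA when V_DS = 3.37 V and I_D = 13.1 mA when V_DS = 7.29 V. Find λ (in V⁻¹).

λ = 0.135 V⁻¹

With V_GS fixed, I_D ∝ (1 + λ V_DS) in saturation, so I_D2/I_D1 = (1 + λ V_DS2)/(1 + λ V_DS1).
13.1/9.6 = 1.365 = (1 + 7.29 λ)/(1 + 3.37 λ).
Solving: λ (I_D1 V_DS2 − I_D2 V_DS1) = I_D2 − I_D1, so λ = (13.1 − 9.6) / (9.6 × 7.29 − 13.1 × 3.37) = 3.5 / 25.8 = 0.135 V⁻¹.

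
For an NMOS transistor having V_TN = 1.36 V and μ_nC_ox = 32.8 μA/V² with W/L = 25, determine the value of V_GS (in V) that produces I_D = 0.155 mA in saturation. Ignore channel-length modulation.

k_n = μ_nC_ox · (W/L) = 0.82 mA/V².
In saturation I_D = ½ k_n (V_GS − V_TN)², so V_GS − V_TN = √(2 I_D / k_n) = √(2 × 0.155 / 0.82) = 0.615 V.
V_GS = 1.36 + 0.615 = 1.97 V.

V_GS = 1.97 V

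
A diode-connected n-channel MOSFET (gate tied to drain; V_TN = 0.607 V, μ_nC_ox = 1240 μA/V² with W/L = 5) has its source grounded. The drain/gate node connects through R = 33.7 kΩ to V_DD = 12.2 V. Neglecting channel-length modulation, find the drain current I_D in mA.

With gate tied to drain, V_GS = V_DS ≥ V_GS − V_TN, so the device is in saturation.
k_n = μ_nC_ox · (W/L) = 6.2 mA/V².
KCL at the drain: ½ k_n (V_GS − V_TN)² = (V_DD − V_GS)/R.
Let x = V_GS − 0.607. Then 104 x² + x − 11.59 = 0, giving x = 0.328 V (positive root), so V_GS = 0.935 V.
I_D = (V_DD − V_GS)/R = (12.2 − 0.935) / 33.7 = 0.334 mA.

I_D = 0.334 mA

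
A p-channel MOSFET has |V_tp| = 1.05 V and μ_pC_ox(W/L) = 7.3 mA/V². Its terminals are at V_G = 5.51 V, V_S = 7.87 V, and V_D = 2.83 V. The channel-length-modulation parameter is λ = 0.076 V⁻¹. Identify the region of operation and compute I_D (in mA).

V_SG = V_S − V_G = 7.87 − 5.51 = 2.36 V; V_SD = V_S − V_D = 7.87 − 2.83 = 5.04 V.
V_ov = V_SG − |V_tp| = 2.36 − 1.05 = 1.31 V.
Since V_SD = 5.04 V ≥ V_ov = 1.31 V, the device is in saturation.
I_D = ½ k_p V_ov² (1 + λ V_SD) = 0.5 × 7.3 × 1.31² × (1 + 0.076 × 5.04) = 8.66 mA.

Saturation; I_D = 8.66 mA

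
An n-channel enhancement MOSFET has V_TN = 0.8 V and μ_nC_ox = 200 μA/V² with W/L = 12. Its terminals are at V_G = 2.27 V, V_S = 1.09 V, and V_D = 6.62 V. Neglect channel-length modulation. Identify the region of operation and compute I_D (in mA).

Saturation; I_D = 0.173 mA

V_GS = V_G − V_S = 2.27 − 1.09 = 1.18 V; V_DS = V_D − V_S = 6.62 − 1.09 = 5.53 V.
k_n = μ_nC_ox · (W/L) = 2.4 mA/V².
V_ov = V_GS − V_TN = 1.18 − 0.8 = 0.38 V.
Since V_DS = 5.53 V ≥ V_ov = 0.38 V, the device is in saturation.
I_D = ½ k_n V_ov² = 0.5 × 2.4 × 0.38² = 0.173 mA.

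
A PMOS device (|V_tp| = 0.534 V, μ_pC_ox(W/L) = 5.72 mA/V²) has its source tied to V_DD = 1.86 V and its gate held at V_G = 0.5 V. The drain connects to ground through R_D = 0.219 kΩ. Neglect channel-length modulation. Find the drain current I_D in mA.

V_SG = V_DD − V_G = 1.86 − 0.5 = 1.36 V, so V_ov = 1.36 − 0.534 = 0.826 V.
Assume saturation: I_D = ½ k_p V_ov² = 0.5 × 5.72 × 0.826² = 1.95 mA, giving V_SD = V_DD − I_D R_D = 1.86 − 1.95 × 0.219 = 1.43 V.
V_SD = 1.43 V ≥ V_ov = 0.826 V, confirming saturation.

I_D = 1.95 mA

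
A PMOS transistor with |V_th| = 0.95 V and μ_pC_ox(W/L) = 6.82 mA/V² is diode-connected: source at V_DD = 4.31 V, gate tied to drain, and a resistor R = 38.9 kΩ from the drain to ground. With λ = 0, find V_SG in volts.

V_SG = 1.11 V

With gate tied to drain, V_SG = V_SD ≥ V_SG − |V_th|, so the device is in saturation.
KCL at the drain: ½ k_p (V_SG − |V_th|)² = (V_DD − V_SG)/R.
Let x = V_SG − 0.95. Then 133 x² + x − 3.36 = 0, giving x = 0.155 V (positive root), so V_SG = 1.11 V.
I_D = (V_DD − V_SG)/R = (4.31 − 1.11) / 38.9 = 0.0824 mA.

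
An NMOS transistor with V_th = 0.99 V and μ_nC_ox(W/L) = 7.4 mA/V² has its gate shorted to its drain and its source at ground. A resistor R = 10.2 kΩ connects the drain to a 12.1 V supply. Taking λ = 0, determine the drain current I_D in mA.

I_D = 1.04 mA

With gate tied to drain, V_GS = V_DS ≥ V_GS − V_th, so the device is in saturation.
KCL at the drain: ½ k_n (V_GS − V_th)² = (V_DD − V_GS)/R.
Let x = V_GS − 0.99. Then 37.7 x² + x − 11.11 = 0, giving x = 0.529 V (positive root), so V_GS = 1.52 V.
I_D = (V_DD − V_GS)/R = (12.1 − 1.52) / 10.2 = 1.04 mA.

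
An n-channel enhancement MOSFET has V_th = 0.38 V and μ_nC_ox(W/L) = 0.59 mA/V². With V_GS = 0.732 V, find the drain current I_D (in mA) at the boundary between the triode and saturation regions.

At the boundary V_DS = V_ov = V_GS − V_th = 0.732 − 0.38 = 0.352 V.
I_D = ½ k_n V_ov² = 0.5 × 0.59 × 0.352² = 0.0366 mA.

I_D = 0.0366 mA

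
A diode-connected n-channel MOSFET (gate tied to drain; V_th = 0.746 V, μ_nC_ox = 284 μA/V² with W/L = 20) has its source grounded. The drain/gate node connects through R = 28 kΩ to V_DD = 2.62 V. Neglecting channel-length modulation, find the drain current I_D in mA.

I_D = 0.0617 mA

With gate tied to drain, V_GS = V_DS ≥ V_GS − V_th, so the device is in saturation.
k_n = μ_nC_ox · (W/L) = 5.68 mA/V².
KCL at the drain: ½ k_n (V_GS − V_th)² = (V_DD − V_GS)/R.
Let x = V_GS − 0.746. Then 79.5 x² + x − 1.874 = 0, giving x = 0.147 V (positive root), so V_GS = 0.893 V.
I_D = (V_DD − V_GS)/R = (2.62 − 0.893) / 28 = 0.0617 mA.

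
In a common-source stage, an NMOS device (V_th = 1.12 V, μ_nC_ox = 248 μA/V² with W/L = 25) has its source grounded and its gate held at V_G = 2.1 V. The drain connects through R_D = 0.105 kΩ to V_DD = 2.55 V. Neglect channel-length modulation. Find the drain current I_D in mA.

I_D = 2.98 mA

V_GS = V_G = 2.1 V, so V_ov = 2.1 − 1.12 = 0.98 V.
k_n = μ_nC_ox · (W/L) = 6.2 mA/V².
Assume saturation: I_D = ½ k_n V_ov² = 0.5 × 6.2 × 0.98² = 2.98 mA, giving V_DS = V_DD − I_D R_D = 2.55 − 2.98 × 0.105 = 2.24 V.
V_DS = 2.24 V ≥ V_ov = 0.98 V, confirming saturation.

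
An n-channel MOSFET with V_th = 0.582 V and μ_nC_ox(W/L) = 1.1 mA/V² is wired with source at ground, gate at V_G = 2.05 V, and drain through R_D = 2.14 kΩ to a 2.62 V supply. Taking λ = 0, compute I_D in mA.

I_D = 0.884 mA

V_GS = V_G = 2.05 V, so V_ov = 2.05 − 0.582 = 1.47 V.
Assume saturation: I_D = ½ k_n V_ov² = 0.5 × 1.1 × 1.47² = 1.19 mA, giving V_DS = V_DD − I_D R_D = 2.62 − 1.19 × 2.14 = 0.0835 V.
But 0.0835 V < V_ov = 1.47 V, so the device is actually in triode.
In triode I_D = k_n[V_ov V_DS − ½ V_DS²] and I_D = (V_DD − V_DS)/R_D. Equating: 1.18 V_DS² − 4.456 V_DS + 2.62 = 0, giving V_DS = 0.728 V (the root below V_ov).
I_D = (2.62 − 0.728) / 2.14 = 0.884 mA.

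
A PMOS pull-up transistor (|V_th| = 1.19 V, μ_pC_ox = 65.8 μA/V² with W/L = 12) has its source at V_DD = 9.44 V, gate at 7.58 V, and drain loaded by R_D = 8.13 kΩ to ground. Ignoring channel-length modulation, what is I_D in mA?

V_SG = V_DD − V_G = 9.44 − 7.58 = 1.86 V, so V_ov = 1.86 − 1.19 = 0.67 V.
k_p = μ_pC_ox · (W/L) = 0.7896 mA/V².
Assume saturation: I_D = ½ k_p V_ov² = 0.5 × 0.7896 × 0.67² = 0.177 mA, giving V_SD = V_DD − I_D R_D = 9.44 − 0.177 × 8.13 = 8 V.
V_SD = 8 V ≥ V_ov = 0.67 V, confirming saturation.

I_D = 0.177 mA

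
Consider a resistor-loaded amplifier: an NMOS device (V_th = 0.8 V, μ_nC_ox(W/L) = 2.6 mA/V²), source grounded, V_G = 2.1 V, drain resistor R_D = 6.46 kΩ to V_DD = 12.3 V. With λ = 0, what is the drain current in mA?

I_D = 1.79 mA

V_GS = V_G = 2.1 V, so V_ov = 2.1 − 0.8 = 1.3 V.
Assume saturation: I_D = ½ k_n V_ov² = 0.5 × 2.6 × 1.3² = 2.2 mA, giving V_DS = V_DD − I_D R_D = 12.3 − 2.2 × 6.46 = -1.89 V.
But -1.89 V < V_ov = 1.3 V, so the device is actually in triode.
In triode I_D = k_n[V_ov V_DS − ½ V_DS²] and I_D = (V_DD − V_DS)/R_D. Equating: 8.4 V_DS² − 22.83 V_DS + 12.3 = 0, giving V_DS = 0.74 V (the root below V_ov).
I_D = (12.3 − 0.74) / 6.46 = 1.79 mA.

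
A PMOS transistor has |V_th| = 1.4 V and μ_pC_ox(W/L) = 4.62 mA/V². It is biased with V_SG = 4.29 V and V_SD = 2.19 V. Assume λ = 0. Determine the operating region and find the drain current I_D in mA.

V_ov = V_SG − |V_th| = 4.29 − 1.4 = 2.89 V.
Since V_SD = 2.19 V < V_ov = 2.89 V, the device is in the triode region.
I_D = k_p [V_ov · V_SD − ½ V_SD²] = 4.62 × [2.89 × 2.19 − 0.5 × 2.19²] = 18.2 mA.

Triode; I_D = 18.2 mA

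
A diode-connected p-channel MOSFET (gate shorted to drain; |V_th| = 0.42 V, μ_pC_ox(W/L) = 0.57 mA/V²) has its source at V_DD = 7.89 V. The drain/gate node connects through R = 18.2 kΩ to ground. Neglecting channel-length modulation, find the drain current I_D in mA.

I_D = 0.350 mA

With gate tied to drain, V_SG = V_SD ≥ V_SG − |V_th|, so the device is in saturation.
KCL at the drain: ½ k_p (V_SG − |V_th|)² = (V_DD − V_SG)/R.
Let x = V_SG − 0.42. Then 5.19 x² + x − 7.47 = 0, giving x = 1.11 V (positive root), so V_SG = 1.53 V.
I_D = (V_DD − V_SG)/R = (7.89 − 1.53) / 18.2 = 0.35 mA.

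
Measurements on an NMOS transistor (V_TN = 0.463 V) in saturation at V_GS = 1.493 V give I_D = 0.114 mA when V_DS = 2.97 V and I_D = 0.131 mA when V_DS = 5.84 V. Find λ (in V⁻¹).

With V_GS fixed, I_D ∝ (1 + λ V_DS) in saturation, so I_D2/I_D1 = (1 + λ V_DS2)/(1 + λ V_DS1).
0.131/0.114 = 1.149 = (1 + 5.84 λ)/(1 + 2.97 λ).
Solving: λ (I_D1 V_DS2 − I_D2 V_DS1) = I_D2 − I_D1, so λ = (0.131 − 0.114) / (0.114 × 5.84 − 0.131 × 2.97) = 0.017 / 0.277 = 0.0614 V⁻¹.

λ = 0.0614 V⁻¹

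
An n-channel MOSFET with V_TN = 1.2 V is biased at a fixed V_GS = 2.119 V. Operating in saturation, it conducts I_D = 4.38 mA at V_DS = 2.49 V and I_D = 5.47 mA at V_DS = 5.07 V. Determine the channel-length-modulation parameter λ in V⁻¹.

With V_GS fixed, I_D ∝ (1 + λ V_DS) in saturation, so I_D2/I_D1 = (1 + λ V_DS2)/(1 + λ V_DS1).
5.47/4.38 = 1.249 = (1 + 5.07 λ)/(1 + 2.49 λ).
Solving: λ (I_D1 V_DS2 − I_D2 V_DS1) = I_D2 − I_D1, so λ = (5.47 − 4.38) / (4.38 × 5.07 − 5.47 × 2.49) = 1.09 / 8.59 = 0.127 V⁻¹.

λ = 0.127 V⁻¹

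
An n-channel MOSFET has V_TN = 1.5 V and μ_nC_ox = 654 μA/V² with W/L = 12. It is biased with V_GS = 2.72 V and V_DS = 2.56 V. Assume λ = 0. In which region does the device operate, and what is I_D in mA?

k_n = μ_nC_ox · (W/L) = 7.848 mA/V².
V_ov = V_GS − V_TN = 2.72 − 1.5 = 1.22 V.
Since V_DS = 2.56 V ≥ V_ov = 1.22 V, the device is in saturation.
I_D = ½ k_n V_ov² = 0.5 × 7.848 × 1.22² = 5.84 mA.

Saturation; I_D = 5.84 mA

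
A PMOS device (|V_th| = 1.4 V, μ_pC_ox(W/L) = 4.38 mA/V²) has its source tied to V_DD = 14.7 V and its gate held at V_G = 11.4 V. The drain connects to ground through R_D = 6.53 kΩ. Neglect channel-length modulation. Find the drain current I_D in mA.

I_D = 2.21 mA

V_SG = V_DD − V_G = 14.7 − 11.4 = 3.3 V, so V_ov = 3.3 − 1.4 = 1.9 V.
Assume saturation: I_D = ½ k_p V_ov² = 0.5 × 4.38 × 1.9² = 7.91 mA, giving V_SD = V_DD − I_D R_D = 14.7 − 7.91 × 6.53 = -36.9 V.
But -36.9 V < V_ov = 1.9 V, so the device is actually in triode.
In triode I_D = k_p[V_ov V_SD − ½ V_SD²] and I_D = (V_DD − V_SD)/R_D. Equating: 14.3 V_SD² − 55.34 V_SD + 14.7 = 0, giving V_SD = 0.287 V (the root below V_ov).
I_D = (14.7 − 0.287) / 6.53 = 2.21 mA.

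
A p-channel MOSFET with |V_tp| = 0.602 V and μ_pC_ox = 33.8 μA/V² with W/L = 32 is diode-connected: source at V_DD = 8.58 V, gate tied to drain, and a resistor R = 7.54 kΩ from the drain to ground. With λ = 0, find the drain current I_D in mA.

I_D = 0.888 mA

With gate tied to drain, V_SG = V_SD ≥ V_SG − |V_tp|, so the device is in saturation.
k_p = μ_pC_ox · (W/L) = 1.082 mA/V².
KCL at the drain: ½ k_p (V_SG − |V_tp|)² = (V_DD − V_SG)/R.
Let x = V_SG − 0.602. Then 4.08 x² + x − 7.978 = 0, giving x = 1.28 V (positive root), so V_SG = 1.88 V.
I_D = (V_DD − V_SG)/R = (8.58 − 1.88) / 7.54 = 0.888 mA.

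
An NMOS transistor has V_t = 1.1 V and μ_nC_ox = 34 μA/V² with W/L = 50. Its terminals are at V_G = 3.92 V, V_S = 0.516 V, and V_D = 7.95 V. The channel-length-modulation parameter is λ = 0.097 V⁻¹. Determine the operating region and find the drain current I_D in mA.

V_GS = V_G − V_S = 3.92 − 0.516 = 3.4 V; V_DS = V_D − V_S = 7.95 − 0.516 = 7.43 V.
k_n = μ_nC_ox · (W/L) = 1.7 mA/V².
V_ov = V_GS − V_t = 3.4 − 1.1 = 2.3 V.
Since V_DS = 7.43 V ≥ V_ov = 2.3 V, the device is in saturation.
I_D = ½ k_n V_ov² (1 + λ V_DS) = 0.5 × 1.7 × 2.3² × (1 + 0.097 × 7.43) = 7.77 mA.

Saturation; I_D = 7.77 mA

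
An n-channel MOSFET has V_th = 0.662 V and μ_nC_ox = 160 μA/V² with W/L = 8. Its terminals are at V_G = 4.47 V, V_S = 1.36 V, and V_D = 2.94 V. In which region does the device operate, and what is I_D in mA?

V_GS = V_G − V_S = 4.47 − 1.36 = 3.11 V; V_DS = V_D − V_S = 2.94 − 1.36 = 1.58 V.
k_n = μ_nC_ox · (W/L) = 1.28 mA/V².
V_ov = V_GS − V_th = 3.11 − 0.662 = 2.45 V.
Since V_DS = 1.58 V < V_ov = 2.45 V, the device is in the triode region.
I_D = k_n [V_ov · V_DS − ½ V_DS²] = 1.28 × [2.45 × 1.58 − 0.5 × 1.58²] = 3.35 mA.

Triode; I_D = 3.35 mA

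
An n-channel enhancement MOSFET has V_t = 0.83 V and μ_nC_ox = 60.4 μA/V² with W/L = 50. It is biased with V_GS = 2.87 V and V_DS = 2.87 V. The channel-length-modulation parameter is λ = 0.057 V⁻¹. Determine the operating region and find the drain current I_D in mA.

Saturation; I_D = 7.31 mA

k_n = μ_nC_ox · (W/L) = 3.02 mA/V².
V_ov = V_GS − V_t = 2.87 − 0.83 = 2.04 V.
Since V_DS = 2.87 V ≥ V_ov = 2.04 V, the device is in saturation.
I_D = ½ k_n V_ov² (1 + λ V_DS) = 0.5 × 3.02 × 2.04² × (1 + 0.057 × 2.87) = 7.31 mA.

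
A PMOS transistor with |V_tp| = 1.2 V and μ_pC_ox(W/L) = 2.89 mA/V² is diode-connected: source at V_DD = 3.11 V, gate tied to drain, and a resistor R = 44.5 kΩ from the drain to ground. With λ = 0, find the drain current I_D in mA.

I_D = 0.0392 mA

With gate tied to drain, V_SG = V_SD ≥ V_SG − |V_tp|, so the device is in saturation.
KCL at the drain: ½ k_p (V_SG − |V_tp|)² = (V_DD − V_SG)/R.
Let x = V_SG − 1.2. Then 64.3 x² + x − 1.91 = 0, giving x = 0.165 V (positive root), so V_SG = 1.36 V.
I_D = (V_DD − V_SG)/R = (3.11 − 1.36) / 44.5 = 0.0392 mA.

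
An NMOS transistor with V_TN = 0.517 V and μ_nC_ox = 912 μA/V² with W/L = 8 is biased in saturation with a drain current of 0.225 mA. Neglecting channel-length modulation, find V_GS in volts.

V_GS = 0.765 V

k_n = μ_nC_ox · (W/L) = 7.296 mA/V².
In saturation I_D = ½ k_n (V_GS − V_TN)², so V_GS − V_TN = √(2 I_D / k_n) = √(2 × 0.225 / 7.296) = 0.248 V.
V_GS = 0.517 + 0.248 = 0.765 V.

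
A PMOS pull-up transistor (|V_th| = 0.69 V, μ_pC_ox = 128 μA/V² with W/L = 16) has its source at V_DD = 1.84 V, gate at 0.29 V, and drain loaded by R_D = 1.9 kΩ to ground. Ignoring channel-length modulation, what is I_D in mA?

I_D = 0.670 mA

V_SG = V_DD − V_G = 1.84 − 0.29 = 1.55 V, so V_ov = 1.55 − 0.69 = 0.86 V.
k_p = μ_pC_ox · (W/L) = 2.048 mA/V².
Assume saturation: I_D = ½ k_p V_ov² = 0.5 × 2.048 × 0.86² = 0.757 mA, giving V_SD = V_DD − I_D R_D = 1.84 − 0.757 × 1.9 = 0.401 V.
But 0.401 V < V_ov = 0.86 V, so the device is actually in triode.
In triode I_D = k_p[V_ov V_SD − ½ V_SD²] and I_D = (V_DD − V_SD)/R_D. Equating: 1.95 V_SD² − 4.346 V_SD + 1.84 = 0, giving V_SD = 0.567 V (the root below V_ov).
I_D = (1.84 − 0.567) / 1.9 = 0.67 mA.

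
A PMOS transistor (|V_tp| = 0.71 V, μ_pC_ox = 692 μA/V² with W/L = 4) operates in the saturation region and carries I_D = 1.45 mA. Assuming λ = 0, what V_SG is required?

k_p = μ_pC_ox · (W/L) = 2.768 mA/V².
In saturation I_D = ½ k_p (V_SG − |V_tp|)², so V_SG − |V_tp| = √(2 I_D / k_p) = √(2 × 1.45 / 2.768) = 1.02 V.
V_SG = 0.71 + 1.02 = 1.73 V.

V_SG = 1.73 V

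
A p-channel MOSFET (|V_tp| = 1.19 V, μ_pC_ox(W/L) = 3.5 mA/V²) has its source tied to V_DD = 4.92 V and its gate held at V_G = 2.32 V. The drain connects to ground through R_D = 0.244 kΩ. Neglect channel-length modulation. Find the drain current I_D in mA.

V_SG = V_DD − V_G = 4.92 − 2.32 = 2.6 V, so V_ov = 2.6 − 1.19 = 1.41 V.
Assume saturation: I_D = ½ k_p V_ov² = 0.5 × 3.5 × 1.41² = 3.48 mA, giving V_SD = V_DD − I_D R_D = 4.92 − 3.48 × 0.244 = 4.07 V.
V_SD = 4.07 V ≥ V_ov = 1.41 V, confirming saturation.

I_D = 3.48 mA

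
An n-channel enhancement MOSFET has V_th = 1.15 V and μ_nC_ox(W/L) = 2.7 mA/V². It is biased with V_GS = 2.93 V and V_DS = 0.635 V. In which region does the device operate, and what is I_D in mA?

Triode; I_D = 2.51 mA

V_ov = V_GS − V_th = 2.93 − 1.15 = 1.78 V.
Since V_DS = 0.635 V < V_ov = 1.78 V, the device is in the triode region.
I_D = k_n [V_ov · V_DS − ½ V_DS²] = 2.7 × [1.78 × 0.635 − 0.5 × 0.635²] = 2.51 mA.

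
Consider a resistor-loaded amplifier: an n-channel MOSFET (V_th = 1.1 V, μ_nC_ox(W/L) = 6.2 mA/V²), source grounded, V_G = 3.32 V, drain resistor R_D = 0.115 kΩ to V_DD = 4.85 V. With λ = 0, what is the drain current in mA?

I_D = 15.3 mA

V_GS = V_G = 3.32 V, so V_ov = 3.32 − 1.1 = 2.22 V.
Assume saturation: I_D = ½ k_n V_ov² = 0.5 × 6.2 × 2.22² = 15.3 mA, giving V_DS = V_DD − I_D R_D = 4.85 − 15.3 × 0.115 = 3.09 V.
V_DS = 3.09 V ≥ V_ov = 2.22 V, confirming saturation.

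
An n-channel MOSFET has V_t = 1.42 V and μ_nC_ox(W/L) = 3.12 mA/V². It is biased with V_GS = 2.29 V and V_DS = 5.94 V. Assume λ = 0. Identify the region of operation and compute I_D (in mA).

Saturation; I_D = 1.18 mA

V_ov = V_GS − V_t = 2.29 − 1.42 = 0.87 V.
Since V_DS = 5.94 V ≥ V_ov = 0.87 V, the device is in saturation.
I_D = ½ k_n V_ov² = 0.5 × 3.12 × 0.87² = 1.18 mA.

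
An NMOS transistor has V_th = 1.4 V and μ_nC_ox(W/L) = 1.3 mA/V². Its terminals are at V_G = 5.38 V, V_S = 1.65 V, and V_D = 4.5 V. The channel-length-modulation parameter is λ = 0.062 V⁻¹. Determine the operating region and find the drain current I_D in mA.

V_GS = V_G − V_S = 5.38 − 1.65 = 3.73 V; V_DS = V_D − V_S = 4.5 − 1.65 = 2.85 V.
V_ov = V_GS − V_th = 3.73 − 1.4 = 2.33 V.
Since V_DS = 2.85 V ≥ V_ov = 2.33 V, the device is in saturation.
I_D = ½ k_n V_ov² (1 + λ V_DS) = 0.5 × 1.3 × 2.33² × (1 + 0.062 × 2.85) = 4.15 mA.

Saturation; I_D = 4.15 mA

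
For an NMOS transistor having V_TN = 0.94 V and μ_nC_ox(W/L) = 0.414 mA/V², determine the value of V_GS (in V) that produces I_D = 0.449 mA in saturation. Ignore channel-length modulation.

In saturation I_D = ½ k_n (V_GS − V_TN)², so V_GS − V_TN = √(2 I_D / k_n) = √(2 × 0.449 / 0.414) = 1.47 V.
V_GS = 0.94 + 1.47 = 2.41 V.

V_GS = 2.41 V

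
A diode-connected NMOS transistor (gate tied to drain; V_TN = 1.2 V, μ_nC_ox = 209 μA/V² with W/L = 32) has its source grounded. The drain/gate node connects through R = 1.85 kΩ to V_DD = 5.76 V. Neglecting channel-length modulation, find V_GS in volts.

V_GS = 1.98 V

With gate tied to drain, V_GS = V_DS ≥ V_GS − V_TN, so the device is in saturation.
k_n = μ_nC_ox · (W/L) = 6.688 mA/V².
KCL at the drain: ½ k_n (V_GS − V_TN)² = (V_DD − V_GS)/R.
Let x = V_GS − 1.2. Then 6.19 x² + x − 4.56 = 0, giving x = 0.782 V (positive root), so V_GS = 1.98 V.
I_D = (V_DD − V_GS)/R = (5.76 − 1.98) / 1.85 = 2.04 mA.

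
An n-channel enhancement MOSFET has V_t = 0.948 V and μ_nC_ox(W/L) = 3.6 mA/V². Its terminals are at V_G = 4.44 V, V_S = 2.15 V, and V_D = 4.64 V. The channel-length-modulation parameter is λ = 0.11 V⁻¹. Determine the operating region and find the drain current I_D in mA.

Saturation; I_D = 4.13 mA

V_GS = V_G − V_S = 4.44 − 2.15 = 2.29 V; V_DS = V_D − V_S = 4.64 − 2.15 = 2.49 V.
V_ov = V_GS − V_t = 2.29 − 0.948 = 1.34 V.
Since V_DS = 2.49 V ≥ V_ov = 1.34 V, the device is in saturation.
I_D = ½ k_n V_ov² (1 + λ V_DS) = 0.5 × 3.6 × 1.34² × (1 + 0.11 × 2.49) = 4.13 mA.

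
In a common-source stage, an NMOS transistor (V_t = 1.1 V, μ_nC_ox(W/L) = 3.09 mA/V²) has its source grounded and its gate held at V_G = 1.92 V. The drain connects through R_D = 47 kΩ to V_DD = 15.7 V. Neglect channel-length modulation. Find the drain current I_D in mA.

I_D = 0.331 mA

V_GS = V_G = 1.92 V, so V_ov = 1.92 − 1.1 = 0.82 V.
Assume saturation: I_D = ½ k_n V_ov² = 0.5 × 3.09 × 0.82² = 1.04 mA, giving V_DS = V_DD − I_D R_D = 15.7 − 1.04 × 47 = -33.1 V.
But -33.1 V < V_ov = 0.82 V, so the device is actually in triode.
In triode I_D = k_n[V_ov V_DS − ½ V_DS²] and I_D = (V_DD − V_DS)/R_D. Equating: 72.6 V_DS² − 120.1 V_DS + 15.7 = 0, giving V_DS = 0.143 V (the root below V_ov).
I_D = (15.7 − 0.143) / 47 = 0.331 mA.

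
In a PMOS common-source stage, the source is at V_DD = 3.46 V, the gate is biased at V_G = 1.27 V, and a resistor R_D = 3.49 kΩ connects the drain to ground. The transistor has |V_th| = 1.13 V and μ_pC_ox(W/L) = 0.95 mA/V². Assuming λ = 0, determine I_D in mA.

V_SG = V_DD − V_G = 3.46 − 1.27 = 2.19 V, so V_ov = 2.19 − 1.13 = 1.06 V.
Assume saturation: I_D = ½ k_p V_ov² = 0.5 × 0.95 × 1.06² = 0.534 mA, giving V_SD = V_DD − I_D R_D = 3.46 − 0.534 × 3.49 = 1.6 V.
V_SD = 1.6 V ≥ V_ov = 1.06 V, confirming saturation.

I_D = 0.534 mA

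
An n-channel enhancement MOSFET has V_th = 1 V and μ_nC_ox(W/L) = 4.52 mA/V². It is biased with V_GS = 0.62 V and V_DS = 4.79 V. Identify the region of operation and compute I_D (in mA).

V_GS = 0.62 V < V_th = 1 V, so the transistor is in cutoff.

Cutoff; I_D = 0 mA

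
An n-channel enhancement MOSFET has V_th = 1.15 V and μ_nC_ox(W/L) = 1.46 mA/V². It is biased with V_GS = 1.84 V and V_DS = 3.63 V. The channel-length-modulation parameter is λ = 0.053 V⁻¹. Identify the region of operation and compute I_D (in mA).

V_ov = V_GS − V_th = 1.84 − 1.15 = 0.69 V.
Since V_DS = 3.63 V ≥ V_ov = 0.69 V, the device is in saturation.
I_D = ½ k_n V_ov² (1 + λ V_DS) = 0.5 × 1.46 × 0.69² × (1 + 0.053 × 3.63) = 0.414 mA.

Saturation; I_D = 0.414 mA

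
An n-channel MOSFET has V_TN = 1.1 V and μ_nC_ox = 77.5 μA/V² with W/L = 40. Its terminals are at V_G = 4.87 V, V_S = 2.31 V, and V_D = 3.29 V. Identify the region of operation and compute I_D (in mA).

V_GS = V_G − V_S = 4.87 − 2.31 = 2.56 V; V_DS = V_D − V_S = 3.29 − 2.31 = 0.98 V.
k_n = μ_nC_ox · (W/L) = 3.1 mA/V².
V_ov = V_GS − V_TN = 2.56 − 1.1 = 1.46 V.
Since V_DS = 0.98 V < V_ov = 1.46 V, the device is in the triode region.
I_D = k_n [V_ov · V_DS − ½ V_DS²] = 3.1 × [1.46 × 0.98 − 0.5 × 0.98²] = 2.95 mA.

Triode; I_D = 2.95 mA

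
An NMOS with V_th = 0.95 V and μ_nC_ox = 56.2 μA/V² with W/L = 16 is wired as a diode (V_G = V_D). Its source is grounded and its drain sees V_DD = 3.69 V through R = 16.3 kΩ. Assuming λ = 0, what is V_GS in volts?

With gate tied to drain, V_GS = V_DS ≥ V_GS − V_th, so the device is in saturation.
k_n = μ_nC_ox · (W/L) = 0.8992 mA/V².
KCL at the drain: ½ k_n (V_GS − V_th)² = (V_DD − V_GS)/R.
Let x = V_GS − 0.95. Then 7.33 x² + x − 2.74 = 0, giving x = 0.547 V (positive root), so V_GS = 1.5 V.
I_D = (V_DD − V_GS)/R = (3.69 − 1.5) / 16.3 = 0.135 mA.

V_GS = 1.50 V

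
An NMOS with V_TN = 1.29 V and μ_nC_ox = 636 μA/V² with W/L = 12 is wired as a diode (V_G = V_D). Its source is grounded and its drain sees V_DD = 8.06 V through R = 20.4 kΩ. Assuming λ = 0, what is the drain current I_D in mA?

With gate tied to drain, V_GS = V_DS ≥ V_GS − V_TN, so the device is in saturation.
k_n = μ_nC_ox · (W/L) = 7.632 mA/V².
KCL at the drain: ½ k_n (V_GS − V_TN)² = (V_DD − V_GS)/R.
Let x = V_GS − 1.29. Then 77.8 x² + x − 6.77 = 0, giving x = 0.289 V (positive root), so V_GS = 1.58 V.
I_D = (V_DD − V_GS)/R = (8.06 − 1.58) / 20.4 = 0.318 mA.

I_D = 0.318 mA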